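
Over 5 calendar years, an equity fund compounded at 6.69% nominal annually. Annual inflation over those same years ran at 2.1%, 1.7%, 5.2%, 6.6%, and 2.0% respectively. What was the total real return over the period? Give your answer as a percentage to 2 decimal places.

Cumulative inflation factor: 1.021 × 1.017 × 1.052 × 1.066 × 1.020 ≈ 1.18774.
Nominal growth factor: 1.38235. Real growth factor = 1.38235 / 1.18774 ≈ 1.16385.
Total real return ≈ 16.3855%.

16.39%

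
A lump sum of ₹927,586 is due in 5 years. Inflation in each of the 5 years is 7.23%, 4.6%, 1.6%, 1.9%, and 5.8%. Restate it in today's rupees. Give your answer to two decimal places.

₹755,009.88

Price-level factor over 5 years: 1.0723 × 1.046 × 1.016 × 1.019 × 1.058 ≈ 1.2285746505.
Purchasing power today: ₹927,586 divided by that factor.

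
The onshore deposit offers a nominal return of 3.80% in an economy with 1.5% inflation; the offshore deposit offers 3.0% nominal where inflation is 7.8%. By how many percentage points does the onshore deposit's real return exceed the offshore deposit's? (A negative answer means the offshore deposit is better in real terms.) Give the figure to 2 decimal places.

The onshore deposit real return: 1.0380/1.015 − 1 = 2.266%.
The offshore deposit real return: 1.030/1.078 − 1 = -4.453%.
Difference: 2.266 − (-4.453) = 6.719 pp.

6.72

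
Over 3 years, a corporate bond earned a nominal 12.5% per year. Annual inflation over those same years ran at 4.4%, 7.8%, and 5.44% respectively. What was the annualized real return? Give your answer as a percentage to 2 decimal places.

Cumulative inflation factor: 1.044 × 1.078 × 1.0544 ≈ 1.18666.
Nominal growth factor: 1.42383. Real growth factor = 1.42383 / 1.18666 ≈ 1.19987.
Annualized: 1.19987^(1/3) − 1 ≈ 0.06262.

6.26%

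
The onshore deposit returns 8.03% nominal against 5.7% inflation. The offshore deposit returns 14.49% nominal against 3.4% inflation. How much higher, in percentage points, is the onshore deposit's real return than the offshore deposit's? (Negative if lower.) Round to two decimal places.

-8.52

The onshore deposit real return: 1.0803/1.057 − 1 = 2.204%.
The offshore deposit real return: 1.1449/1.034 − 1 = 10.725%.
Difference: 2.204 − 10.725 = -8.521 pp.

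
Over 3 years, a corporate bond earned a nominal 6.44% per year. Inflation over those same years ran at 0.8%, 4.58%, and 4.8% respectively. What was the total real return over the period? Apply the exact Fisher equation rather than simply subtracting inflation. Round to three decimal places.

Cumulative inflation factor: 1.008 × 1.0458 × 1.048 ≈ 1.10477.
Nominal growth factor: 1.20591. Real growth factor = 1.20591 / 1.10477 ≈ 1.09155.
Total real return ≈ 9.1551%.

9.155%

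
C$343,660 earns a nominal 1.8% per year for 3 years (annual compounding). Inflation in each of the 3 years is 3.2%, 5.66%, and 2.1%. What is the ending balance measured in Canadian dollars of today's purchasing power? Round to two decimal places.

Nominal value at maturity: C$343,660 × (1 + 1.8%)^3 ≈ C$362,553.68.
Price-level factor over 3 years: 1.032 × 1.0566 × 1.021 = 1.1133098352.
The maturity value deflated by that factor is the answer in today's purchasing power.

C$325,653.89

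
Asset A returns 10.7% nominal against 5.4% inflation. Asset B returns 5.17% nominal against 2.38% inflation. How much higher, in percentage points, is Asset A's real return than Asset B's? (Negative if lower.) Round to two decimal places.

2.30

Asset A real return: 1.107/1.054 − 1 = 5.028%.
Asset B real return: 1.0517/1.0238 − 1 = 2.725%.
Difference: 5.028 − 2.725 = 2.303 pp.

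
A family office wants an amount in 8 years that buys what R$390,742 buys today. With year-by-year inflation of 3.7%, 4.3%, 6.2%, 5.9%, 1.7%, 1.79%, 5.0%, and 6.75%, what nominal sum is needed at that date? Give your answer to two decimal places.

Cumulative price-level factor: 1.037 × 1.043 × 1.062 × 1.059 × 1.017 × 1.0179 × 1.050 × 1.0675 ≈ 1.4114542044.
The nominal amount required is R$390,742 scaled up by that factor.

R$551,514.44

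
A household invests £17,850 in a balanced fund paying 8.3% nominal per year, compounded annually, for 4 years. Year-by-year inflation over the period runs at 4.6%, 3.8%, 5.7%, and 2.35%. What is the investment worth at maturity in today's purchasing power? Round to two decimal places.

£20,905.48

Nominal value at maturity: £17,850 × (1 + 8.3%)^4 ≈ £24,555.68.
Price-level factor over 4 years: 1.046 × 1.038 × 1.057 × 1.0235 ≈ 1.1746050734.
Dividing the nominal maturity value by the price-level factor gives the value in today's money.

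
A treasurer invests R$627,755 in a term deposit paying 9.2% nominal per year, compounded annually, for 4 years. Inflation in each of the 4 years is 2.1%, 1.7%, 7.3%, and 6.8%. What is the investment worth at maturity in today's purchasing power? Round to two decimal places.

Nominal value at maturity: R$627,755 × (1 + 9.2%)^4 ≈ R$892,649.02.
Price-level factor over 4 years: 1.021 × 1.017 × 1.073 × 1.068 ≈ 1.1899197411.
The maturity value deflated by that factor is the answer in today's purchasing power.

R$750,175.82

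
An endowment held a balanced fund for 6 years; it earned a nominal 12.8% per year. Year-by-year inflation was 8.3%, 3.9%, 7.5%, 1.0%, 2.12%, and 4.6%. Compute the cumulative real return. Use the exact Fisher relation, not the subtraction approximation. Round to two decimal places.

57.85%

Cumulative inflation factor: 1.083 × 1.039 × 1.075 × 1.010 × 1.0212 × 1.046 ≈ 1.30502.
Nominal growth factor: 2.05994. Real growth factor = 2.05994 / 1.30502 ≈ 1.57848.
Total real return ≈ 57.8477%.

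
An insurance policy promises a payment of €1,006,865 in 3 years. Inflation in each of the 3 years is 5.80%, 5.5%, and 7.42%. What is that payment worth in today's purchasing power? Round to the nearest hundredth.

Price-level factor over 3 years: 1.0580 × 1.055 × 1.0742 = 1.199011298.
Purchasing power today: €1,006,865 divided by that factor.

€839,746.05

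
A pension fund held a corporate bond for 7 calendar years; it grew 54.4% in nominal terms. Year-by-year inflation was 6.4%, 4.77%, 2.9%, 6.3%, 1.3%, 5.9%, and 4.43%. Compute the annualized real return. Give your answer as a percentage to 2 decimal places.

Cumulative inflation factor: 1.064 × 1.0477 × 1.029 × 1.063 × 1.013 × 1.059 × 1.0443 ≈ 1.36602.
Nominal growth factor: 1.54400. Real growth factor = 1.54400 / 1.36602 ≈ 1.13029.
Annualized: 1.13029^(1/7) − 1 ≈ 0.01765.

1.77%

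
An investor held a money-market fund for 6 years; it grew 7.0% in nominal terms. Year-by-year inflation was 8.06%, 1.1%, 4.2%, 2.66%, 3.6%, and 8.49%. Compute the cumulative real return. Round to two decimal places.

Cumulative inflation factor: 1.0806 × 1.011 × 1.042 × 1.0266 × 1.036 × 1.0849 ≈ 1.31351.
Nominal growth factor: 1.07000. Real growth factor = 1.07000 / 1.31351 ≈ 0.81461.
Total real return ≈ -18.5391%.

-18.54%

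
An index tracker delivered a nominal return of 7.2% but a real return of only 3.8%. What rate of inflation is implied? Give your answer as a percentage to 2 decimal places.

From (1+r_nom) = (1+r_real)(1+π), we get 1+π = (1 + 7.2%)/(1 + 3.8%) = 1.072/1.038 ≈ 1.03276.
So π ≈ 3.2755%.

3.28%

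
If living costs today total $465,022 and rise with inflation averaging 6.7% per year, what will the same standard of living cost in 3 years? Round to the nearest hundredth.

Cumulative price-level factor: (1+6.7%)^3 = 1.214767763.
The nominal amount required is $465,022 scaled up by that factor.

$564,893.73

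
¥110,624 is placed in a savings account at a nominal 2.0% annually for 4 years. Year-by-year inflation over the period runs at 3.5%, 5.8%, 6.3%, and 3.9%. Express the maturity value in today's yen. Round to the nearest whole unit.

Nominal value at maturity: ¥110,624 × (1 + 2.0%)^4 ≈ ¥119,743.
Price-level factor over 4 years: 1.035 × 1.058 × 1.063 × 1.039 ≈ 1.2094135487.
Dividing the nominal maturity value by the price-level factor gives the value in today's money.

¥99,009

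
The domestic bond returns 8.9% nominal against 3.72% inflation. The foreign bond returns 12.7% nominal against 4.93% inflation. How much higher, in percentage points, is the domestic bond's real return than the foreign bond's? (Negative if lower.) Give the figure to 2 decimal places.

The domestic bond real return: 1.089/1.0372 − 1 = 4.994%.
The foreign bond real return: 1.127/1.0493 − 1 = 7.405%.
Difference: 4.994 − 7.405 = -2.411 pp.

-2.41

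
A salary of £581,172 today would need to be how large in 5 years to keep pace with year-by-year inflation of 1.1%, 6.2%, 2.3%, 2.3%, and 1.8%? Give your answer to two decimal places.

Cumulative price-level factor: 1.011 × 1.062 × 1.023 × 1.023 × 1.018 ≈ 1.1438648581.
The nominal amount required is £581,172 scaled up by that factor.

£664,782.23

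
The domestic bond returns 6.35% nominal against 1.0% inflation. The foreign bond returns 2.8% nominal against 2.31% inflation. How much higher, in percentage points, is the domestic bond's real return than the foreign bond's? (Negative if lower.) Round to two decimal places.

4.82

The domestic bond real return: 1.0635/1.010 − 1 = 5.297%.
The foreign bond real return: 1.028/1.0231 − 1 = 0.479%.
Difference: 5.297 − 0.479 = 4.818 pp.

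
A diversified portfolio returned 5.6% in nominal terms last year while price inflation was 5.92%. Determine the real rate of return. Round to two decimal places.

-0.30%

Real return via the Fisher equation: (1 + 5.6%)/(1 + 5.92%) − 1 = 1.056/1.0592 − 1 ≈ -0.00302.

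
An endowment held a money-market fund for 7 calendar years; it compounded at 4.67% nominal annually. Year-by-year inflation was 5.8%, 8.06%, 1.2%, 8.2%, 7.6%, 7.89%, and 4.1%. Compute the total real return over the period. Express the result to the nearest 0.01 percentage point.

Cumulative inflation factor: 1.058 × 1.0806 × 1.012 × 1.082 × 1.076 × 1.0789 × 1.041 ≈ 1.51287.
Nominal growth factor: 1.37643. Real growth factor = 1.37643 / 1.51287 ≈ 0.90981.
Total real return ≈ -9.0185%.

-9.02%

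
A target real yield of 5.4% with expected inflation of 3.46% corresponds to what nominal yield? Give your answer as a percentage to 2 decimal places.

9.05%

By the Fisher equation, 1 + r_nom = (1 + 5.4%)(1 + 3.46%) = 1.054 × 1.0346 = 1.0904684.
So r_nom = 9.04684%.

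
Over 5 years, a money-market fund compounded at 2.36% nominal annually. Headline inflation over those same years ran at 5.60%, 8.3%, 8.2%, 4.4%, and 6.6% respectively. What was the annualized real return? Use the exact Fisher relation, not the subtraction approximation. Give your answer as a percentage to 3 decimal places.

Cumulative inflation factor: 1.0560 × 1.083 × 1.082 × 1.044 × 1.066 ≈ 1.37714.
Nominal growth factor: 1.12370. Real growth factor = 1.12370 / 1.37714 ≈ 0.81597.
Annualized: 0.81597^(1/5) − 1 ≈ -0.03986.

-3.986%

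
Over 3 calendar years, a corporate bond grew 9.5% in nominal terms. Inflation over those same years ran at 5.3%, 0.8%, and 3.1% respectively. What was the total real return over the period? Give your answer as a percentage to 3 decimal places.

0.061%

Cumulative inflation factor: 1.053 × 1.008 × 1.031 ≈ 1.09433.
Nominal growth factor: 1.09500. Real growth factor = 1.09500 / 1.09433 ≈ 1.00061.
Total real return ≈ 0.0614%.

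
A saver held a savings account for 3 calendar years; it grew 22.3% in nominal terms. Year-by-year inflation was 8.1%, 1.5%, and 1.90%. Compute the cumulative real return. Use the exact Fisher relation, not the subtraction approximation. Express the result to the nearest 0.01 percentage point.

Cumulative inflation factor: 1.081 × 1.015 × 1.0190 ≈ 1.11806.
Nominal growth factor: 1.22300. Real growth factor = 1.22300 / 1.11806 ≈ 1.09386.
Total real return ≈ 9.3857%.

9.39%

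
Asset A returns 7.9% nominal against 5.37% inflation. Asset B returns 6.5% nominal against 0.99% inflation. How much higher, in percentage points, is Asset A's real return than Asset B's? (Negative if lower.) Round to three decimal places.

Asset A real return: 1.079/1.0537 − 1 = 2.4011%.
Asset B real return: 1.065/1.0099 − 1 = 5.4560%.
Difference: 2.4011 − 5.4560 = -3.0549 pp.

-3.055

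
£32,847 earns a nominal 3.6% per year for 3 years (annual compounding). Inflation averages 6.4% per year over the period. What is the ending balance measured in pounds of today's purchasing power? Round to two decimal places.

£30,321.46

Nominal value at maturity: £32,847 × (1 + 3.6%)^3 ≈ £36,523.72.
Price-level factor over 3 years: (1 + 6.4%)^3 = 1.204550144.
Dividing the nominal maturity value by the price-level factor gives the value in today's money.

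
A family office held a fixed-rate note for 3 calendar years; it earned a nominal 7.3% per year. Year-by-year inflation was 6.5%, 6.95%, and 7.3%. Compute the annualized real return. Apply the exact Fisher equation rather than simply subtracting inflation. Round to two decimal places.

Cumulative inflation factor: 1.065 × 1.0695 × 1.073 ≈ 1.22217.
Nominal growth factor: 1.23538. Real growth factor = 1.23538 / 1.22217 ≈ 1.01081.
Annualized: 1.01081^(1/3) − 1 ≈ 0.00359.

0.36%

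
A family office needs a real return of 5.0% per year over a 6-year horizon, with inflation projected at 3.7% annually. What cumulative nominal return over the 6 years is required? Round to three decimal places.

Required annual nominal rate: (1+5.0%)(1+3.7%) − 1 = 8.885%.
Cumulative over 6 years: (1 + 0.08885)^6 − 1 ≈ 0.66651.

66.651%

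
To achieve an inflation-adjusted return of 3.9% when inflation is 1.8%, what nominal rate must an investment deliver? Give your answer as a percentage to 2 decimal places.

By the Fisher equation, 1 + r_nom = (1 + 3.9%)(1 + 1.8%) = 1.039 × 1.018 = 1.057702.
So r_nom = 5.7702%.

5.77%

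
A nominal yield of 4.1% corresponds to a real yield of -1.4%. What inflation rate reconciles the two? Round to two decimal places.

5.58%

From (1+r_nom) = (1+r_real)(1+π), we get 1+π = (1 + 4.1%)/(1 − 1.4%) = 1.041/0.986 ≈ 1.05578.
So π ≈ 5.5781%.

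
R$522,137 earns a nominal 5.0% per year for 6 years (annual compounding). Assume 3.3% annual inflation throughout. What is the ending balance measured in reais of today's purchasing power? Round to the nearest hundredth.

Nominal value at maturity: R$522,137 × (1 + 5.0%)^6 ≈ R$699,713.52.
Price-level factor over 6 years: (1 + 3.3%)^6 ≈ 1.2150717649.
Dividing the nominal maturity value by the price-level factor gives the value in today's money.

R$575,861.89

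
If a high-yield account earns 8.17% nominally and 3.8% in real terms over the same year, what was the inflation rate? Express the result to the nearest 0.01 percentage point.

4.21%

From (1+r_nom) = (1+r_real)(1+π), we get 1+π = (1 + 8.17%)/(1 + 3.8%) = 1.0817/1.038 ≈ 1.04210.
So π ≈ 4.2100%.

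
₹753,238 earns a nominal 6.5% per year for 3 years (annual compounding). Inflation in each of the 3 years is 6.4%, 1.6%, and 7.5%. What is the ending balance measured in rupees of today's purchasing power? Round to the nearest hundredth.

₹782,955.80

Nominal value at maturity: ₹753,238 × (1 + 6.5%)^3 ≈ ₹909,873.56.
Price-level factor over 3 years: 1.064 × 1.016 × 1.075 = 1.1621008.
The maturity value deflated by that factor is the answer in today's purchasing power.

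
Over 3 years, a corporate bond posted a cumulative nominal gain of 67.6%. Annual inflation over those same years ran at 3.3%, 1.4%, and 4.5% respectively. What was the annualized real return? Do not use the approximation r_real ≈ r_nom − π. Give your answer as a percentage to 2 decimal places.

Cumulative inflation factor: 1.033 × 1.014 × 1.045 ≈ 1.09460.
Nominal growth factor: 1.67600. Real growth factor = 1.67600 / 1.09460 ≈ 1.53116.
Annualized: 1.53116^(1/3) − 1 ≈ 0.15259.

15.26%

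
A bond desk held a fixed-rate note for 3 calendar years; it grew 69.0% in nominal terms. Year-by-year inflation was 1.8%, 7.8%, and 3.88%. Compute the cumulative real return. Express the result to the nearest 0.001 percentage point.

Cumulative inflation factor: 1.018 × 1.078 × 1.0388 ≈ 1.13998.
Nominal growth factor: 1.69000. Real growth factor = 1.69000 / 1.13998 ≈ 1.48248.
Total real return ≈ 48.2478%.

48.248%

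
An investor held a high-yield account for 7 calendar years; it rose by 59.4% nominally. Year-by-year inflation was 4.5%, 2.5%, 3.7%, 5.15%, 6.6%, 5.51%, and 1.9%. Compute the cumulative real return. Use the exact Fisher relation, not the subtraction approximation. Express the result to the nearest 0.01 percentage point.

Cumulative inflation factor: 1.045 × 1.025 × 1.037 × 1.0515 × 1.066 × 1.0551 × 1.019 ≈ 1.33861.
Nominal growth factor: 1.59400. Real growth factor = 1.59400 / 1.33861 ≈ 1.19079.
Total real return ≈ 19.0790%.

19.08%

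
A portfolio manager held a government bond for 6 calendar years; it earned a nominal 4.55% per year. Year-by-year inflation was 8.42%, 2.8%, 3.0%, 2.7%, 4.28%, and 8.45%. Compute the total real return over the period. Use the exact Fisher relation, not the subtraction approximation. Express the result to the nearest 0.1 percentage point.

-2.1%

Cumulative inflation factor: 1.0842 × 1.028 × 1.030 × 1.027 × 1.0428 × 1.0845 ≈ 1.33334.
Nominal growth factor: 1.30600. Real growth factor = 1.30600 / 1.33334 ≈ 0.97950.
Total real return ≈ -2.0502%.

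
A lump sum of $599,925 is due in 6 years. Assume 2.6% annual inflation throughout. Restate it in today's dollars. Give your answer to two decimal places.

$514,295.58

Price-level factor over 6 years: (1 + 2.6%)^6 ≈ 1.1664984462.
Purchasing power today: $599,925 divided by that factor.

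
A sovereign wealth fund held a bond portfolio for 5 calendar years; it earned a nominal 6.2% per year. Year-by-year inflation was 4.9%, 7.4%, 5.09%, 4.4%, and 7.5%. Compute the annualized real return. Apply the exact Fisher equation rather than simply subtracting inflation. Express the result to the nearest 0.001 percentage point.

0.331%

Cumulative inflation factor: 1.049 × 1.074 × 1.0509 × 1.044 × 1.075 ≈ 1.32877.
Nominal growth factor: 1.35090. Real growth factor = 1.35090 / 1.32877 ≈ 1.01665.
Annualized: 1.01665^(1/5) − 1 ≈ 0.00331.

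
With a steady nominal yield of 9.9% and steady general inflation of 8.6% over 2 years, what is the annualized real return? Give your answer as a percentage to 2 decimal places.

1.20%

With constant rates the annual real return is the same each year: (1+9.9%)/(1+8.6%) − 1 = 0.01197.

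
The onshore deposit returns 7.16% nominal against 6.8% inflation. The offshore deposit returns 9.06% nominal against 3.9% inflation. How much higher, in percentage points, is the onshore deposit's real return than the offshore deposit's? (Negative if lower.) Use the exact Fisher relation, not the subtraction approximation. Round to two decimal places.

-4.63

The onshore deposit real return: 1.0716/1.068 − 1 = 0.337%.
The offshore deposit real return: 1.0906/1.039 − 1 = 4.966%.
Difference: 0.337 − 4.966 = -4.629 pp.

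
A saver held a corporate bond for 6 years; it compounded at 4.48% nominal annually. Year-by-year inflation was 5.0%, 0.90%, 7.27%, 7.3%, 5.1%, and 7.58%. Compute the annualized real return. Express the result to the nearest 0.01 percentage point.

-0.97%

Cumulative inflation factor: 1.050 × 1.0090 × 1.0727 × 1.073 × 1.051 × 1.0758 ≈ 1.37877.
Nominal growth factor: 1.30077. Real growth factor = 1.30077 / 1.37877 ≈ 0.94342.
Annualized: 0.94342^(1/6) − 1 ≈ -0.00966.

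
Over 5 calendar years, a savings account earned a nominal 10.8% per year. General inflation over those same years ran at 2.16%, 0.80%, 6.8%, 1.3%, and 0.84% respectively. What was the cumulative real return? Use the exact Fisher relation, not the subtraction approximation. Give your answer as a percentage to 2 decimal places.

Cumulative inflation factor: 1.0216 × 1.0080 × 1.068 × 1.013 × 1.0084 ≈ 1.12345.
Nominal growth factor: 1.66993. Real growth factor = 1.66993 / 1.12345 ≈ 1.48643.
Total real return ≈ 48.6428%.

48.64%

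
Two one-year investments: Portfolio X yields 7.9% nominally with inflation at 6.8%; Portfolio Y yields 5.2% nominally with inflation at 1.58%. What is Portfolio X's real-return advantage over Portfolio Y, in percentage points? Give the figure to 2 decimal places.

Portfolio X real return: 1.079/1.068 − 1 = 1.030%.
Portfolio Y real return: 1.052/1.0158 − 1 = 3.564%.
Difference: 1.030 − 3.564 = -2.534 pp.

-2.53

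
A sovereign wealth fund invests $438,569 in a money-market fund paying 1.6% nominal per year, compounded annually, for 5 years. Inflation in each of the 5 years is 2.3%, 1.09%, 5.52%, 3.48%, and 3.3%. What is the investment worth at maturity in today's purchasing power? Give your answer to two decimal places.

$407,034.40

Nominal value at maturity: $438,569 × (1 + 1.6%)^5 ≈ $474,795.36.
Price-level factor over 5 years: 1.023 × 1.0109 × 1.0552 × 1.0348 × 1.033 ≈ 1.1664747824.
The maturity value deflated by that factor is the answer in today's purchasing power.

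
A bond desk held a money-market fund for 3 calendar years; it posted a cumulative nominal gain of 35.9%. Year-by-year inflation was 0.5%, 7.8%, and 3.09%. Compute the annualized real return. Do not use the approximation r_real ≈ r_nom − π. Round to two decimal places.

6.76%

Cumulative inflation factor: 1.005 × 1.078 × 1.0309 ≈ 1.11687.
Nominal growth factor: 1.35900. Real growth factor = 1.35900 / 1.11687 ≈ 1.21680.
Annualized: 1.21680^(1/3) − 1 ≈ 0.06759.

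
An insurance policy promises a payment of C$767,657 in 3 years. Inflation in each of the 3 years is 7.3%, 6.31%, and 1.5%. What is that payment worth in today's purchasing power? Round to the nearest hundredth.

C$663,021.07

Price-level factor over 3 years: 1.073 × 1.0631 × 1.015 = 1.1578168945.
Purchasing power today: C$767,657 divided by that factor.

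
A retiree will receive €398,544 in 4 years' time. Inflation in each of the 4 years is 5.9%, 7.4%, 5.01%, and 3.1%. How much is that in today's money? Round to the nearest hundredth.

Price-level factor over 4 years: 1.059 × 1.074 × 1.0501 × 1.031 ≈ 1.2313728257.
Purchasing power today: €398,544 divided by that factor.

€323,658.27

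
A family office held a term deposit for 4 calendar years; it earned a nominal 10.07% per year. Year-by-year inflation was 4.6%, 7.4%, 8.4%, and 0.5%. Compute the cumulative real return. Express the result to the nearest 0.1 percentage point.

19.9%

Cumulative inflation factor: 1.046 × 1.074 × 1.084 × 1.005 ≈ 1.22386.
Nominal growth factor: 1.46783. Real growth factor = 1.46783 / 1.22386 ≈ 1.19935.
Total real return ≈ 19.9346%.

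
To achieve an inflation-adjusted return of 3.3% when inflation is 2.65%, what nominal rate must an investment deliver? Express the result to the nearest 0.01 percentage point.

6.04%

By the Fisher equation, 1 + r_nom = (1 + 3.3%)(1 + 2.65%) = 1.033 × 1.0265 = 1.0603745.
So r_nom = 6.03745%.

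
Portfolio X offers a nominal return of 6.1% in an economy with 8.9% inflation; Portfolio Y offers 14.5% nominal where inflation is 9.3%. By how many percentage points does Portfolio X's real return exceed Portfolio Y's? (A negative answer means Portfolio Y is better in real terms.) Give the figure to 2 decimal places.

Portfolio X real return: 1.061/1.089 − 1 = -2.571%.
Portfolio Y real return: 1.145/1.093 − 1 = 4.758%.
Difference: -2.571 − 4.758 = -7.329 pp.

-7.33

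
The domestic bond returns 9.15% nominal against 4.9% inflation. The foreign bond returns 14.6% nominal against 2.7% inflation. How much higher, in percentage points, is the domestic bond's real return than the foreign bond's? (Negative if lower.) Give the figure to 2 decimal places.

-7.54

The domestic bond real return: 1.0915/1.049 − 1 = 4.051%.
The foreign bond real return: 1.146/1.027 − 1 = 11.587%.
Difference: 4.051 − 11.587 = -7.536 pp.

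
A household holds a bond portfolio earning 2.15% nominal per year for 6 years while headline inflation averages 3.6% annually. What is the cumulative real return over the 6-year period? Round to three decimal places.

The annual real rate is (1+2.15%)/(1+3.6%) − 1 = -1.3996%.
Compounded over 6 years: (1 + -0.013996)^6 − 1 ≈ -0.08109.

-8.109%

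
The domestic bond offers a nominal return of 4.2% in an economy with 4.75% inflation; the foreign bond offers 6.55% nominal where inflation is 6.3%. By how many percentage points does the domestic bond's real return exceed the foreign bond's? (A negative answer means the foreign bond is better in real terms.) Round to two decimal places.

The domestic bond real return: 1.042/1.0475 − 1 = -0.525%.
The foreign bond real return: 1.0655/1.063 − 1 = 0.235%.
Difference: -0.525 − 0.235 = -0.760 pp.

-0.76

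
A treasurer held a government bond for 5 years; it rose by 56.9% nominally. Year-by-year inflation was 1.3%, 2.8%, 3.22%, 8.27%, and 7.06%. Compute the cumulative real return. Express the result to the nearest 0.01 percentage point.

25.93%

Cumulative inflation factor: 1.013 × 1.028 × 1.0322 × 1.0827 × 1.0706 ≈ 1.24595.
Nominal growth factor: 1.56900. Real growth factor = 1.56900 / 1.24595 ≈ 1.25928.
Total real return ≈ 25.9277%.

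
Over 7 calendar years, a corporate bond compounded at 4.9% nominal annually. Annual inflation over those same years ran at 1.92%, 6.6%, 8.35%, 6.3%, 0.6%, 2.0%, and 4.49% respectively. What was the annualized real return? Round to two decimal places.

0.59%

Cumulative inflation factor: 1.0192 × 1.066 × 1.0835 × 1.063 × 1.006 × 1.020 × 1.0449 ≈ 1.34169.
Nominal growth factor: 1.39775. Real growth factor = 1.39775 / 1.34169 ≈ 1.04178.
Annualized: 1.04178^(1/7) − 1 ≈ 0.00586.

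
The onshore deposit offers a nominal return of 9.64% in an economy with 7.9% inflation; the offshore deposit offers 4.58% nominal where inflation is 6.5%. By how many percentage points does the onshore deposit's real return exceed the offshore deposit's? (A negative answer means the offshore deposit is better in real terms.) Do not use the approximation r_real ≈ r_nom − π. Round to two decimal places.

3.42

The onshore deposit real return: 1.0964/1.079 − 1 = 1.613%.
The offshore deposit real return: 1.0458/1.065 − 1 = -1.803%.
Difference: 1.613 − (-1.803) = 3.416 pp.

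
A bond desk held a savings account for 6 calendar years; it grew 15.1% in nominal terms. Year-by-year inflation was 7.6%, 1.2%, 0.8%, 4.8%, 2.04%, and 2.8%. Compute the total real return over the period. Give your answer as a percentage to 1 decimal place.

Cumulative inflation factor: 1.076 × 1.012 × 1.008 × 1.048 × 1.0204 × 1.028 ≈ 1.20664.
Nominal growth factor: 1.15100. Real growth factor = 1.15100 / 1.20664 ≈ 0.95389.
Total real return ≈ -4.6112%.

-4.6%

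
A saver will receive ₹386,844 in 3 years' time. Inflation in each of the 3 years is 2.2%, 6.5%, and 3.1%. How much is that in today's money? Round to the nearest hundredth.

₹344,728.11

Price-level factor over 3 years: 1.022 × 1.065 × 1.031 = 1.12217133.
Purchasing power today: ₹386,844 divided by that factor.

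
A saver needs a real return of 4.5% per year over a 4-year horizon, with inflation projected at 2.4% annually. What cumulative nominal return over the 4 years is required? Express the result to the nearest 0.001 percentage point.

Required annual nominal rate: (1+4.5%)(1+2.4%) − 1 = 7.008%.
Cumulative over 4 years: (1 + 0.07008)^4 − 1 ≈ 0.31119.

31.119%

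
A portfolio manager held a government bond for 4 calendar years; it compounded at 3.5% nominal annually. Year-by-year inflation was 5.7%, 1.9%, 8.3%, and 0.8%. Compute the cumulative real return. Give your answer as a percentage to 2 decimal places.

-2.41%

Cumulative inflation factor: 1.057 × 1.019 × 1.083 × 1.008 ≈ 1.17581.
Nominal growth factor: 1.14752. Real growth factor = 1.14752 / 1.17581 ≈ 0.97594.
Total real return ≈ -2.4060%.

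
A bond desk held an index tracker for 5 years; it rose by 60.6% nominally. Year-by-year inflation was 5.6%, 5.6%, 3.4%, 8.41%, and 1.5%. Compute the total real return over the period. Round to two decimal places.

26.58%

Cumulative inflation factor: 1.056 × 1.056 × 1.034 × 1.0841 × 1.015 ≈ 1.26877.
Nominal growth factor: 1.60600. Real growth factor = 1.60600 / 1.26877 ≈ 1.26579.
Total real return ≈ 26.5790%.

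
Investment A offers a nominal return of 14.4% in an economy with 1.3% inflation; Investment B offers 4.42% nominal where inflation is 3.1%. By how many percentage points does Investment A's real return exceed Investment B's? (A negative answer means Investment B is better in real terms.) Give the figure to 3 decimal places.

11.652

Investment A real return: 1.144/1.013 − 1 = 12.9319%.
Investment B real return: 1.0442/1.031 − 1 = 1.2803%.
Difference: 12.9319 − 1.2803 = 11.6516 pp.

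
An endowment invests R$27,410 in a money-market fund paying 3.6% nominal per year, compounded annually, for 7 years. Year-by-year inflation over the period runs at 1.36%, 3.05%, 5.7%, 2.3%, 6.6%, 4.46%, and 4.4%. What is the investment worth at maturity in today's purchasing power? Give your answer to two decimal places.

Nominal value at maturity: R$27,410 × (1 + 3.6%)^7 ≈ R$35,109.72.
Price-level factor over 7 years: 1.0136 × 1.0305 × 1.057 × 1.023 × 1.066 × 1.0446 × 1.044 ≈ 1.3130248450.
Dividing the nominal maturity value by the price-level factor gives the value in today's money.

R$26,739.57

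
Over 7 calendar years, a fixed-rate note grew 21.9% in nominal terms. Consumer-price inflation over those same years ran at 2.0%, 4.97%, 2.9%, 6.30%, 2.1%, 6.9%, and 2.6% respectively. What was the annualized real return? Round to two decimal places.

-1.04%

Cumulative inflation factor: 1.020 × 1.0497 × 1.029 × 1.0630 × 1.021 × 1.069 × 1.026 ≈ 1.31149.
Nominal growth factor: 1.21900. Real growth factor = 1.21900 / 1.31149 ≈ 0.92948.
Annualized: 0.92948^(1/7) − 1 ≈ -0.01039.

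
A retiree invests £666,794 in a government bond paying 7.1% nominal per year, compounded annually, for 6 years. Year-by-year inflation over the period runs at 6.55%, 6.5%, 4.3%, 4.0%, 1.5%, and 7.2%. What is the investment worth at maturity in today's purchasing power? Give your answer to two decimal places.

Nominal value at maturity: £666,794 × (1 + 7.1%)^6 ≈ £1,006,302.40.
Price-level factor over 6 years: 1.0655 × 1.065 × 1.043 × 1.040 × 1.015 × 1.072 ≈ 1.3393113126.
The maturity value deflated by that factor is the answer in today's purchasing power.

£751,358.10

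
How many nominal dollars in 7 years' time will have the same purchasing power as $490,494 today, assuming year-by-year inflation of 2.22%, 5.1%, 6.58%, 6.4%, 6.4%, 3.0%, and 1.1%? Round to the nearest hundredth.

Cumulative price-level factor: 1.0222 × 1.051 × 1.0658 × 1.064 × 1.064 × 1.030 × 1.011 ≈ 1.3498513486.
The nominal amount required is $490,494 scaled up by that factor.

$662,093.99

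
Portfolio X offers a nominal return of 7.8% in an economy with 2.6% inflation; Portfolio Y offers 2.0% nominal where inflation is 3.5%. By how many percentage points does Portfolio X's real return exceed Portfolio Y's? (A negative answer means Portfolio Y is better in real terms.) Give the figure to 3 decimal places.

6.518

Portfolio X real return: 1.078/1.026 − 1 = 5.0682%.
Portfolio Y real return: 1.020/1.035 − 1 = -1.4493%.
Difference: 5.0682 − (-1.4493) = 6.5175 pp.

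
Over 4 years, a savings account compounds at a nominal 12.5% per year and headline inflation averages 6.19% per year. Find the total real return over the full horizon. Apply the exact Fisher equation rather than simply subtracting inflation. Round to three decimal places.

25.972%

The annual real rate is (1+12.5%)/(1+6.19%) − 1 = 5.9422%.
Compounded over 4 years: (1 + 0.059422)^4 − 1 ≈ 0.25972.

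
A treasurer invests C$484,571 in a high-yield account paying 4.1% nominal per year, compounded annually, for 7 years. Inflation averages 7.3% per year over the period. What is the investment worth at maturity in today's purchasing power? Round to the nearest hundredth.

C$392,025.64

Nominal value at maturity: C$484,571 × (1 + 4.1%)^7 ≈ C$641,966.74.
Price-level factor over 7 years: (1 + 7.3%)^7 ≈ 1.6375631383.
The maturity value deflated by that factor is the answer in today's purchasing power.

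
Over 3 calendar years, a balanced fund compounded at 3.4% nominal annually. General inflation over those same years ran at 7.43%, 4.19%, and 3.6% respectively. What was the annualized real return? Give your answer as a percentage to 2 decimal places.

Cumulative inflation factor: 1.0743 × 1.0419 × 1.036 ≈ 1.15961.
Nominal growth factor: 1.10551. Real growth factor = 1.10551 / 1.15961 ≈ 0.95335.
Annualized: 0.95335^(1/3) − 1 ≈ -0.01580.

-1.58%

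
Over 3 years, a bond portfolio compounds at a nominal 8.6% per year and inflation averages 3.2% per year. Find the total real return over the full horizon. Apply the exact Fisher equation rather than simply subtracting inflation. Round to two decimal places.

The annual real rate is (1+8.6%)/(1+3.2%) − 1 = 5.2326%.
Compounded over 3 years: (1 + 0.052326)^3 − 1 ≈ 0.16533.

16.53%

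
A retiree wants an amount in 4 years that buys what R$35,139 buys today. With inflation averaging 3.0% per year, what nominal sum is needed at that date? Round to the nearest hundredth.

Cumulative price-level factor: (1+3.0%)^4 = 1.12550881.
Multiplying R$35,139 by the price-level factor gives the future nominal sum.

R$39,549.25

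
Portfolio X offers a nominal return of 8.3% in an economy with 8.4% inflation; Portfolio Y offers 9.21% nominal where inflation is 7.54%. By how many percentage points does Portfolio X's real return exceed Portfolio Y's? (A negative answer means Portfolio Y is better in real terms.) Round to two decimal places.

-1.65

Portfolio X real return: 1.083/1.084 − 1 = -0.092%.
Portfolio Y real return: 1.0921/1.0754 − 1 = 1.553%.
Difference: -0.092 − 1.553 = -1.645 pp.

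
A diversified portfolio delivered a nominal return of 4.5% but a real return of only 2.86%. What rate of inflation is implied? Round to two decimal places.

1.59%

From (1+r_nom) = (1+r_real)(1+π), we get 1+π = (1 + 4.5%)/(1 + 2.86%) = 1.045/1.0286 ≈ 1.01594.
So π ≈ 1.5944%.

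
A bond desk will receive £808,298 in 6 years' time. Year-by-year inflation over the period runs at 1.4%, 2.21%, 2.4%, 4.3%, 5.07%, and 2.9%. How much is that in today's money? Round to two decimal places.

£675,401.14

Price-level factor over 6 years: 1.014 × 1.0221 × 1.024 × 1.043 × 1.0507 × 1.029 ≈ 1.1967673033.
Purchasing power today: £808,298 divided by that factor.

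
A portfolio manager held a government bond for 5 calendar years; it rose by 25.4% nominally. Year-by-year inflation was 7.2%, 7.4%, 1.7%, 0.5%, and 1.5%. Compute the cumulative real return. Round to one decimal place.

Cumulative inflation factor: 1.072 × 1.074 × 1.017 × 1.005 × 1.015 ≈ 1.19441.
Nominal growth factor: 1.25400. Real growth factor = 1.25400 / 1.19441 ≈ 1.04989.
Total real return ≈ 4.9894%.

5.0%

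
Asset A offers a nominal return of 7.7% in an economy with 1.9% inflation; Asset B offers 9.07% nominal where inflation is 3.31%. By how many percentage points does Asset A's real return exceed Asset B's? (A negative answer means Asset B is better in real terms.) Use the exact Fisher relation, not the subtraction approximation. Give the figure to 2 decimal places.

0.12

Asset A real return: 1.077/1.019 − 1 = 5.692%.
Asset B real return: 1.0907/1.0331 − 1 = 5.575%.
Difference: 5.692 − 5.575 = 0.117 pp.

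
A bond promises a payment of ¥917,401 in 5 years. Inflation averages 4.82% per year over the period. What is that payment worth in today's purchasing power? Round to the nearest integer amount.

Price-level factor over 5 years: (1 + 4.82%)^5 ≈ 1.2653794491.
Purchasing power today: ¥917,401 divided by that factor.

¥725,001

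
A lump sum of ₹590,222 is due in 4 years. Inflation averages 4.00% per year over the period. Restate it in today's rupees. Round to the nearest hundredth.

Price-level factor over 4 years: (1 + 4.00%)^4 = 1.16985856.
Purchasing power today: ₹590,222 divided by that factor.

₹504,524.24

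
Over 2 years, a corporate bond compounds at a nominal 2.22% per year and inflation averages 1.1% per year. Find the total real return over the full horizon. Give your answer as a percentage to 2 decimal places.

2.23%

The annual real rate is (1+2.22%)/(1+1.1%) − 1 = 1.1078%.
Compounded over 2 years: (1 + 0.011078)^2 − 1 ≈ 0.02228.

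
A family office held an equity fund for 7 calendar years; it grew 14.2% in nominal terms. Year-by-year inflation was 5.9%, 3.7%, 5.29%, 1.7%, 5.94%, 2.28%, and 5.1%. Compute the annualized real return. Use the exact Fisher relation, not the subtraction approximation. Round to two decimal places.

-2.25%

Cumulative inflation factor: 1.059 × 1.037 × 1.0529 × 1.017 × 1.0594 × 1.0228 × 1.051 ≈ 1.33917.
Nominal growth factor: 1.14200. Real growth factor = 1.14200 / 1.33917 ≈ 0.85277.
Annualized: 0.85277^(1/7) − 1 ≈ -0.02250.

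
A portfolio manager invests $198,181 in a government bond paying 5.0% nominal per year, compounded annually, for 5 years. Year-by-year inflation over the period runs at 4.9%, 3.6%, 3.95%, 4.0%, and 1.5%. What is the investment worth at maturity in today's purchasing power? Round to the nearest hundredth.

$212,104.26

Nominal value at maturity: $198,181 × (1 + 5.0%)^5 ≈ $252,934.76.
Price-level factor over 5 years: 1.049 × 1.036 × 1.0395 × 1.040 × 1.015 ≈ 1.1925020075.
Dividing the nominal maturity value by the price-level factor gives the value in today's money.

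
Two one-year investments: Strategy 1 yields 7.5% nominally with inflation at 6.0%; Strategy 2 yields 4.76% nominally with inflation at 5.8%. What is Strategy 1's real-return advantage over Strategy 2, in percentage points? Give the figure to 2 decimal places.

Strategy 1 real return: 1.075/1.060 − 1 = 1.415%.
Strategy 2 real return: 1.0476/1.058 − 1 = -0.983%.
Difference: 1.415 − (-0.983) = 2.398 pp.

2.40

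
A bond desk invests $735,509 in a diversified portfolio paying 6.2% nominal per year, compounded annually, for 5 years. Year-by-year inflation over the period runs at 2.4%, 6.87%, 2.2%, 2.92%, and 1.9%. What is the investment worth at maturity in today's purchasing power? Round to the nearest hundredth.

Nominal value at maturity: $735,509 × (1 + 6.2%)^5 ≈ $993,597.69.
Price-level factor over 5 years: 1.024 × 1.0687 × 1.022 × 1.0292 × 1.019 ≈ 1.1729530351.
The maturity value deflated by that factor is the answer in today's purchasing power.

$847,090.77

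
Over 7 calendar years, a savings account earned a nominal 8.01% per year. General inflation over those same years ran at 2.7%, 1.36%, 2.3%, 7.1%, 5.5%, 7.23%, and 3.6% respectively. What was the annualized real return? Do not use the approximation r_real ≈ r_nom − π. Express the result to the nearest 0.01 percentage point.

3.62%

Cumulative inflation factor: 1.027 × 1.0136 × 1.023 × 1.071 × 1.055 × 1.0723 × 1.036 ≈ 1.33669.
Nominal growth factor: 1.71494. Real growth factor = 1.71494 / 1.33669 ≈ 1.28297.
Annualized: 1.28297^(1/7) − 1 ≈ 0.03624.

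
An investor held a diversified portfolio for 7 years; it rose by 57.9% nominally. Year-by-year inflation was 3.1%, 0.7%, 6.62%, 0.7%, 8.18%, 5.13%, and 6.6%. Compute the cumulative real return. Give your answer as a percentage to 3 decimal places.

16.841%

Cumulative inflation factor: 1.031 × 1.007 × 1.0662 × 1.007 × 1.0818 × 1.0513 × 1.066 ≈ 1.35141.
Nominal growth factor: 1.57900. Real growth factor = 1.57900 / 1.35141 ≈ 1.16841.
Total real return ≈ 16.8409%.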